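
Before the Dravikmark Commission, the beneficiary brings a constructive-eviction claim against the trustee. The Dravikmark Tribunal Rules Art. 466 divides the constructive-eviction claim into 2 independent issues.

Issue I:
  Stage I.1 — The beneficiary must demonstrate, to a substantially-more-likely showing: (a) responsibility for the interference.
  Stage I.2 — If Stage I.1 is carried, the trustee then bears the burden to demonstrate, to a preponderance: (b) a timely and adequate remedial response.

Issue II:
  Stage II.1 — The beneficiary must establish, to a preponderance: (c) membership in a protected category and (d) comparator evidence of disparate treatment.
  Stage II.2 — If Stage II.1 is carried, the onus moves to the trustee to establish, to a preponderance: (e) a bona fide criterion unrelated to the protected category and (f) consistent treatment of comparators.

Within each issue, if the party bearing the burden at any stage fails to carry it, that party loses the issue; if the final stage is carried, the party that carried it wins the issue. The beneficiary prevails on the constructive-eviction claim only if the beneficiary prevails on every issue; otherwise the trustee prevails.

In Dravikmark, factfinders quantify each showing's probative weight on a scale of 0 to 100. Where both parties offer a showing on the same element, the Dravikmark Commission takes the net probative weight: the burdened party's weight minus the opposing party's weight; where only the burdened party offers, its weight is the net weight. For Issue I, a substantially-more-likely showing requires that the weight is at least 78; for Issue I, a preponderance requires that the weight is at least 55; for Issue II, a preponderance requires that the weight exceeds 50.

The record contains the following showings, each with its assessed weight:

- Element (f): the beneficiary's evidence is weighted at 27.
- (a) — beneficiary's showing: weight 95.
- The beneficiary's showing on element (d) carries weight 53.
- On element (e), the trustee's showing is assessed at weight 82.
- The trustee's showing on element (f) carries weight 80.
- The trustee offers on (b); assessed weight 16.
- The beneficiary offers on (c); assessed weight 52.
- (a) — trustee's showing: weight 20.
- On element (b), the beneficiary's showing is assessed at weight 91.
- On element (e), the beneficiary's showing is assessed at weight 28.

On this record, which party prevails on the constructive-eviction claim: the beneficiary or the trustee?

— Issue I —
Stage I.1 — burden on beneficiary; standard: a substantially-more-likely showing (weight is at least 78).
    (a): 95 − 20 = 75 < 78 [not met]
  Stage I.1 not carried; the beneficiary fails its burden.
The analysis ends at Stage I.1; the trustee prevails on this issue.
— Issue II —
Stage II.1 (beneficiary, a preponderance, weight exceeds 50): (c) 52 > 50 — meets; (d) 53 > 50 — meets.
  Stage II.1 is satisfied; the onus moves to the trustee.
Stage II.2 (trustee, a preponderance, weight exceeds 50): (e) net 82−28=54 > 50 — meets; (f) net 80−27=53 > 50 — meets.
  All elements met at the final stage.
All stages carried — the trustee prevails on this issue.
Per-issue: Issue I → trustee; Issue II → trustee. The beneficiary must prevail on every issue; overall, the trustee prevails.

trustee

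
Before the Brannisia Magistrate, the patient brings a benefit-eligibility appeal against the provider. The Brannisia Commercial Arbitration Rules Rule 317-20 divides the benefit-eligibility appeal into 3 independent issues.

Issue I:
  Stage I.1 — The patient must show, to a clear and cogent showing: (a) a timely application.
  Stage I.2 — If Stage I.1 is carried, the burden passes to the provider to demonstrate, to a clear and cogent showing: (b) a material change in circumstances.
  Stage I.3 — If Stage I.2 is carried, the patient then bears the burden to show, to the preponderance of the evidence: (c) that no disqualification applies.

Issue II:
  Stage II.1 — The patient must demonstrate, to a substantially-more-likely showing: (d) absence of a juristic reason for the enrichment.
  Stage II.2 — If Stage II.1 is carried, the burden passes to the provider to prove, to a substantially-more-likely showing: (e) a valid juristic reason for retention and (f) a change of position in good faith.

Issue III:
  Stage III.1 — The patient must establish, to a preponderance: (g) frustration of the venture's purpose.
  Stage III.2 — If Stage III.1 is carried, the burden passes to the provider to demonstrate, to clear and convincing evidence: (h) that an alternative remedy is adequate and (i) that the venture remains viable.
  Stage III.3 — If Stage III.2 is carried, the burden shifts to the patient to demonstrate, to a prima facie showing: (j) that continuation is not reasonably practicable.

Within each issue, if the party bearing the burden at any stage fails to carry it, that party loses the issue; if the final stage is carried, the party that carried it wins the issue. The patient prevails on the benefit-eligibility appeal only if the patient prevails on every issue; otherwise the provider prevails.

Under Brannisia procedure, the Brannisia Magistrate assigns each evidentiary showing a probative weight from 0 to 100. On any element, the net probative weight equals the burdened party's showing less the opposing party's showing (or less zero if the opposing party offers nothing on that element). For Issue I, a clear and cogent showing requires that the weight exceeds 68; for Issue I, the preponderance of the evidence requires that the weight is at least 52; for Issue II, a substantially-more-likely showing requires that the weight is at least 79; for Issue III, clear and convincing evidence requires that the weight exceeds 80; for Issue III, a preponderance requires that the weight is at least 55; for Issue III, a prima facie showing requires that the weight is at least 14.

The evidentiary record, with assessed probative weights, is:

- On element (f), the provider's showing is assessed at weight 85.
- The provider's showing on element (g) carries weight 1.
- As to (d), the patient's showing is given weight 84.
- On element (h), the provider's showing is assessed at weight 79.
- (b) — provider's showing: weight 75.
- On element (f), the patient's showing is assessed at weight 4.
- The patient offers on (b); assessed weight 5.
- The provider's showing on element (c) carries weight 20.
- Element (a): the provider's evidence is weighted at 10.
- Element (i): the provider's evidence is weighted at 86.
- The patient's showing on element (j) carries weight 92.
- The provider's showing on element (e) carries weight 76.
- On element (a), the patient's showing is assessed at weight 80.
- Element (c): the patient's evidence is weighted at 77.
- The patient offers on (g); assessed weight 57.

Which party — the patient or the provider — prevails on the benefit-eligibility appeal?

patient

— Issue I —
Stage I.1 — burden on patient; standard: a clear and cogent showing (weight exceeds 68).
    (a): 80 − 10 = 70 > 68 [met]
  Stage I.1 carried; the burden shifts to the provider.
Stage I.2 — burden on provider; standard: a clear and cogent showing (weight exceeds 68).
    (b): 75 − 5 = 70 > 68 [met]
  The provider carries Stage I.2; the patient now bears the burden.
Stage I.3 — burden on patient; standard: the preponderance of the evidence (weight is at least 52).
    (c): 77 − 20 = 57 ≥ 52 [met]
  The patient carries the last stage.
All stages carried — the patient prevails on this issue.
— Issue II —
Stage II.1 — burden on patient; standard: a substantially-more-likely showing (weight is at least 79).
    (d): 84 ≥ 79 [met]
  Stage II.1 carried; the burden shifts to the provider.
Stage II.2 — burden on provider; standard: a substantially-more-likely showing (weight is at least 79).
    (e): 76 < 79 [not met]
    (f): 85 − 4 = 81 ≥ 79 [met]
  The provider does not carry Stage II.2.
The patient prevails on this issue.
— Issue III —
Stage III.1 (patient, a preponderance, weight is at least 55): (g) net 57−1=56 ≥ 55 — meets.
  Stage III.1 is satisfied; the onus moves to the provider.
Stage III.2 (provider, clear and convincing evidence, weight exceeds 80): (h) 79 ≤ 80 — fails; (i) 86 > 80 — meets.
  Stage III.2 not carried; the provider fails its burden.
The patient prevails on this issue.
Per-issue: Issue I → patient; Issue II → patient; Issue III → patient. The patient must prevail on every issue; overall, the patient prevails.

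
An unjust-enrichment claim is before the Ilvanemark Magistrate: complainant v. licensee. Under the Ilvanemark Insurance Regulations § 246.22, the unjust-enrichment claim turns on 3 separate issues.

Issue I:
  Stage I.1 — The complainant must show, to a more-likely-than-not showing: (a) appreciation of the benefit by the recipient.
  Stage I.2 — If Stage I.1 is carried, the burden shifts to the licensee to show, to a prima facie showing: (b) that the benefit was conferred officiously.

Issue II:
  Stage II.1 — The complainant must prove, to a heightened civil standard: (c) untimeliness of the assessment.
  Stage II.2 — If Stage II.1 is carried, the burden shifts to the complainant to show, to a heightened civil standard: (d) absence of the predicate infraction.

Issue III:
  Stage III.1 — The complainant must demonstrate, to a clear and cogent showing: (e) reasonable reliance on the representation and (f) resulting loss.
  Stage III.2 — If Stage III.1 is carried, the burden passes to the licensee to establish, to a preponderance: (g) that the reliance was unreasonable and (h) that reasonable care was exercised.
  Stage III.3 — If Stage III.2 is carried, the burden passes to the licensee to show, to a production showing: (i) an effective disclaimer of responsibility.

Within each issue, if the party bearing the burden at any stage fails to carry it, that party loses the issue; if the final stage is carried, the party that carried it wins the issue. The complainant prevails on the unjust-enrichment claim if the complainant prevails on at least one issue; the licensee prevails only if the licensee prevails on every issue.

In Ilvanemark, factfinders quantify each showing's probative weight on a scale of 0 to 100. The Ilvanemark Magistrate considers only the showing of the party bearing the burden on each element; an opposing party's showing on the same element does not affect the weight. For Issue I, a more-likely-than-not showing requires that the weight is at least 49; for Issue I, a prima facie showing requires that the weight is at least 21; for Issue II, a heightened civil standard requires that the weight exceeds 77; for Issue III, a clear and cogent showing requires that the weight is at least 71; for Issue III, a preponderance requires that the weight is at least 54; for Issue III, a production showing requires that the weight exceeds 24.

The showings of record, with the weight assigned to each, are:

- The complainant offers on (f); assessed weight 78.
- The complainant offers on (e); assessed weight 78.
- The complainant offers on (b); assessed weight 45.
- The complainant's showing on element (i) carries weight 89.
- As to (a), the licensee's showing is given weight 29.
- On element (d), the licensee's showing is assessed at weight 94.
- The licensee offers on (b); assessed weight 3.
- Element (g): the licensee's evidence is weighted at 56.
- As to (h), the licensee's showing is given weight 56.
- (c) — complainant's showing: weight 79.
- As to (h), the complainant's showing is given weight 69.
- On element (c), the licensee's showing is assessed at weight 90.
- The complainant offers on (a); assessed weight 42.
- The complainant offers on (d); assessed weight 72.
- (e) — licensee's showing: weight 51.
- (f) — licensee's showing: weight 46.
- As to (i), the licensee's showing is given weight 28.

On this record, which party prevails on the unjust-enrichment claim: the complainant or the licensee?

— Issue I —
Stage I.1 (complainant, a more-likely-than-not showing, weight is at least 49): (a) 42 (licensee's 29 disregarded) < 49 — fails.
  Not every element is met, so the complainant fails to carry Stage I.1.
The analysis ends at Stage I.1; the licensee prevails on this issue.
— Issue II —
Stage II.1 (complainant, a heightened civil standard, weight exceeds 77): (c) 79 (licensee's 90 disregarded) > 77 — meets.
  All elements met. The complainant retains the burden for Stage II.2.
Stage II.2 (complainant, a heightened civil standard, weight exceeds 77): (d) 72 (licensee's 94 disregarded) ≤ 77 — fails.
  Not every element is met, so the complainant fails to carry Stage II.2.
The analysis ends at Stage II.2; the licensee prevails on this issue.
— Issue III —
At Stage III.1 the complainant must meet a clear and cogent showing (weight is at least 71): on (e) the weight is 78 (the licensee's 51 is given no effect), ≥ 71, so (e) meets the standard; on (f) the weight is 78 (the licensee's 46 is given no effect), which does reach 71, so (f) meets the standard.
  Stage III.1 is satisfied; the onus moves to the licensee.
At Stage III.2 the licensee must meet a preponderance (weight is at least 54): on (g) the weight is 56, ≥ 54, so (g) meets the standard; on (h) the weight is 56 (the complainant's 69 is given no effect), which does reach 54, so (h) meets the standard.
  Stage III.2 carried; the burden remains with the licensee.
At Stage III.3 the licensee must meet a production showing (weight exceeds 24): on (i) the weight is 28 (the complainant's 89 is given no effect), which does exceed 24, so (i) meets the standard.
  All elements met at the final stage.
Every stage carried; the licensee prevails on this issue.
Per-issue: Issue I → licensee; Issue II → licensee; Issue III → licensee. The complainant must prevail on at least one issue; overall, the licensee prevails.

licensee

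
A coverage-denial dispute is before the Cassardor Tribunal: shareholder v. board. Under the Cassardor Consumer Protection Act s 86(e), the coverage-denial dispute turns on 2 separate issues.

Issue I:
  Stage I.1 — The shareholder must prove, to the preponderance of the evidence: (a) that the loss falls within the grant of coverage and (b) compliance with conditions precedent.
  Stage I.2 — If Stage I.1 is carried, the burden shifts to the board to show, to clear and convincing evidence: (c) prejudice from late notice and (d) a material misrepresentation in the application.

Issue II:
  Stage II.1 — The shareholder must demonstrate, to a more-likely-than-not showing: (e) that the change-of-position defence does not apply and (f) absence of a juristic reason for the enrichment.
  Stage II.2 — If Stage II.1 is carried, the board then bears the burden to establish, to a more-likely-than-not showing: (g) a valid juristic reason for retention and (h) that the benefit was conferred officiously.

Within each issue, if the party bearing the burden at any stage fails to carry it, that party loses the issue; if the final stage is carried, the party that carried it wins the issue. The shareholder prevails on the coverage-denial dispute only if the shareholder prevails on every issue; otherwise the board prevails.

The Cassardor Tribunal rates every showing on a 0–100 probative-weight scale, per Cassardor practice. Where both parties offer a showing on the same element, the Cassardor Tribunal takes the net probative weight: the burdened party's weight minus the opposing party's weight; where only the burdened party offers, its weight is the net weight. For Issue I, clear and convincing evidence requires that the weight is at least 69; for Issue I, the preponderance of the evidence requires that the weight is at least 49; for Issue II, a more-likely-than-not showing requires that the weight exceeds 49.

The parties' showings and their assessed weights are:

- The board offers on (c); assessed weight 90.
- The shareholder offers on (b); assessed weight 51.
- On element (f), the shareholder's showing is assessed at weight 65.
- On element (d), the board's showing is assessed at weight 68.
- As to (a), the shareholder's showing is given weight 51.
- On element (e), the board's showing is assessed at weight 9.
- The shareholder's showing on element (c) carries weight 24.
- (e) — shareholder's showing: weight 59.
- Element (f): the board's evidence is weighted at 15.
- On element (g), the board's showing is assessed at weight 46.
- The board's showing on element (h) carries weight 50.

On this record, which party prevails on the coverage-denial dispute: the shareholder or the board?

shareholder

— Issue I —
At Stage I.1 the shareholder must meet the preponderance of the evidence (weight is at least 49): on (a) the weight is 51, ≥ 49, so (a) meets the standard; on (b) the weight is 51, which does reach 49, so (b) meets the standard.
  Stage I.1 is satisfied; the onus moves to the board.
At Stage I.2 the board must meet clear and convincing evidence (weight is at least 69): on (c) the weight is 90 less the opposing 24 gives net 66, < 69, so (c) does not meet the standard; on (d) the weight is 68, < 69, so (d) does not meet the standard.
  The board does not carry Stage I.2.
So the shareholder prevails on this issue.
— Issue II —
At Stage II.1 the shareholder must meet a more-likely-than-not showing (weight exceeds 49): on (e) the weight is 59 less the opposing 9 gives net 50, which does exceed 49, so (e) meets the standard; on (f) the weight is 65 less the opposing 15 gives net 50, > 49, so (f) meets the standard.
  All elements met. The burden passes to the board.
At Stage II.2 the board must meet a more-likely-than-not showing (weight exceeds 49): on (g) the weight is 46, which does not exceed 49, so (g) does not meet the standard; on (h) the weight is 50, > 49, so (h) meets the standard.
  Not every element is met, so the board fails to carry Stage II.2.
So the shareholder prevails on this issue.
Per-issue: Issue I → shareholder; Issue II → shareholder. The shareholder must prevail on every issue; overall, the shareholder prevails.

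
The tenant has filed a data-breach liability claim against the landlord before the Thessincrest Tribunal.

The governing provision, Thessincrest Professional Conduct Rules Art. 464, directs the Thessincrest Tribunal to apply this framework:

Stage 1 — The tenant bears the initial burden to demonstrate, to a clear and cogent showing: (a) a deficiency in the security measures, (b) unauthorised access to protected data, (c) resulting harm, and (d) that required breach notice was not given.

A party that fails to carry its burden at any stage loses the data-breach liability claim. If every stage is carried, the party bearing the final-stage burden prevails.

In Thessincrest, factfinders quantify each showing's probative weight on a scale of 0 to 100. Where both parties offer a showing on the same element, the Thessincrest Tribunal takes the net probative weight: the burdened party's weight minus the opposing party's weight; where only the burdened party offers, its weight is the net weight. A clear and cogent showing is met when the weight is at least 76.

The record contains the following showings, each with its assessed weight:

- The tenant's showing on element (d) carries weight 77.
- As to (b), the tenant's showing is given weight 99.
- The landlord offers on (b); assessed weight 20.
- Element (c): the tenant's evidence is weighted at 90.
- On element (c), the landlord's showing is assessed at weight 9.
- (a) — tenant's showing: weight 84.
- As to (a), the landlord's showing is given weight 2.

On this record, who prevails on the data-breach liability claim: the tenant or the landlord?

tenant

Stage 1 — burden on tenant; standard: a clear and cogent showing (weight is at least 76).
    (a): 84 − 2 = 82 ≥ 76 [met]
    (b): 99 − 20 = 79 ≥ 76 [met]
    (c): 90 − 9 = 81 ≥ 76 [met]
    (d): 77 ≥ 76 [met]
  All elements met at the final stage.
With every stage satisfied, the tenant prevails.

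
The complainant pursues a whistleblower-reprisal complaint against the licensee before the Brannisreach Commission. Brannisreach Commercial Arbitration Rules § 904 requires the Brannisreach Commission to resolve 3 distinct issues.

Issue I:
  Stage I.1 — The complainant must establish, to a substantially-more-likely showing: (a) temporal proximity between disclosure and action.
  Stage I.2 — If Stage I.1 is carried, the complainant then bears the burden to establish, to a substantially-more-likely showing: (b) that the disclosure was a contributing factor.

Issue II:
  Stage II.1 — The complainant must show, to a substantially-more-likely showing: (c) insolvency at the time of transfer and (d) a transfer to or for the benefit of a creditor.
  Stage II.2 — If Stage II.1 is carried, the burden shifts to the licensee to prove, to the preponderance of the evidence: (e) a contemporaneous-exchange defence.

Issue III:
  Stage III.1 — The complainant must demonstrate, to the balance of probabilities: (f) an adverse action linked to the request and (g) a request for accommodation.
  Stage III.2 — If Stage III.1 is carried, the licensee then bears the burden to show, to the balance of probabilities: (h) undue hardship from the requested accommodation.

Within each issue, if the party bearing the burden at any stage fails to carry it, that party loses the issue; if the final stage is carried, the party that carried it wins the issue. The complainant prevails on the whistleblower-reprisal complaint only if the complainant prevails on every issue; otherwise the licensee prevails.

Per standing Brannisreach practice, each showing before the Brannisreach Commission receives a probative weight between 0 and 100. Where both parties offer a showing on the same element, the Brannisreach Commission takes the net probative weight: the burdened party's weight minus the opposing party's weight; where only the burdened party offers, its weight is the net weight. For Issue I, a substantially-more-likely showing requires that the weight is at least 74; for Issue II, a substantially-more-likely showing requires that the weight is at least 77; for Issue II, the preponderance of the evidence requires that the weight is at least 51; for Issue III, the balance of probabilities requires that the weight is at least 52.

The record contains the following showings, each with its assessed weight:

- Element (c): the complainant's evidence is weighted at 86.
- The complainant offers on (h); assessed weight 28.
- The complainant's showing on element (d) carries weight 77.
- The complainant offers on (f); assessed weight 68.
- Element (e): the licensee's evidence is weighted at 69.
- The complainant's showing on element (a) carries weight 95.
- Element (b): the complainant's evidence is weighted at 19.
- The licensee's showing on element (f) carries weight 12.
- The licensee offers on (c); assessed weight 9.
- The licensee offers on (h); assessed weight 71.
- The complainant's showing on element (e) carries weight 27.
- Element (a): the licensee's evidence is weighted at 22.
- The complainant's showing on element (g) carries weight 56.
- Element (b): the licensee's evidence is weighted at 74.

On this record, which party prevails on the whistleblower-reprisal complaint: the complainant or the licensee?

— Issue I —
Stage I.1 — burden on complainant; standard: a substantially-more-likely showing (weight is at least 74).
    (a): 95 − 22 = 73 < 74 [not met]
  The complainant does not carry Stage I.1.
So the licensee prevails on this issue.
— Issue II —
At Stage II.1 the complainant must meet a substantially-more-likely showing (weight is at least 77): on (c) the weight is 86 less the opposing 9 gives net 77, ≥ 77, so (c) meets the standard; on (d) the weight is 77, which does reach 77, so (d) meets the standard.
  The complainant carries Stage II.1; the licensee now bears the burden.
At Stage II.2 the licensee must meet the preponderance of the evidence (weight is at least 51): on (e) the weight is 69 less the opposing 27 gives net 42, < 51, so (e) does not meet the standard.
  Stage II.2 not carried; the licensee fails its burden.
The analysis ends at Stage II.2; the complainant prevails on this issue.
— Issue III —
Stage III.1 (complainant, the balance of probabilities, weight is at least 52): (f) net 68−12=56 ≥ 52 — meets; (g) 56 ≥ 52 — meets.
  Stage III.1 carried; the burden shifts to the licensee.
Stage III.2 (licensee, the balance of probabilities, weight is at least 52): (h) net 71−28=43 < 52 — fails.
  The licensee does not carry Stage III.2.
The analysis ends at Stage III.2; the complainant prevails on this issue.
Per-issue: Issue I → licensee; Issue II → complainant; Issue III → complainant. The complainant must prevail on every issue; overall, the licensee prevails.

licensee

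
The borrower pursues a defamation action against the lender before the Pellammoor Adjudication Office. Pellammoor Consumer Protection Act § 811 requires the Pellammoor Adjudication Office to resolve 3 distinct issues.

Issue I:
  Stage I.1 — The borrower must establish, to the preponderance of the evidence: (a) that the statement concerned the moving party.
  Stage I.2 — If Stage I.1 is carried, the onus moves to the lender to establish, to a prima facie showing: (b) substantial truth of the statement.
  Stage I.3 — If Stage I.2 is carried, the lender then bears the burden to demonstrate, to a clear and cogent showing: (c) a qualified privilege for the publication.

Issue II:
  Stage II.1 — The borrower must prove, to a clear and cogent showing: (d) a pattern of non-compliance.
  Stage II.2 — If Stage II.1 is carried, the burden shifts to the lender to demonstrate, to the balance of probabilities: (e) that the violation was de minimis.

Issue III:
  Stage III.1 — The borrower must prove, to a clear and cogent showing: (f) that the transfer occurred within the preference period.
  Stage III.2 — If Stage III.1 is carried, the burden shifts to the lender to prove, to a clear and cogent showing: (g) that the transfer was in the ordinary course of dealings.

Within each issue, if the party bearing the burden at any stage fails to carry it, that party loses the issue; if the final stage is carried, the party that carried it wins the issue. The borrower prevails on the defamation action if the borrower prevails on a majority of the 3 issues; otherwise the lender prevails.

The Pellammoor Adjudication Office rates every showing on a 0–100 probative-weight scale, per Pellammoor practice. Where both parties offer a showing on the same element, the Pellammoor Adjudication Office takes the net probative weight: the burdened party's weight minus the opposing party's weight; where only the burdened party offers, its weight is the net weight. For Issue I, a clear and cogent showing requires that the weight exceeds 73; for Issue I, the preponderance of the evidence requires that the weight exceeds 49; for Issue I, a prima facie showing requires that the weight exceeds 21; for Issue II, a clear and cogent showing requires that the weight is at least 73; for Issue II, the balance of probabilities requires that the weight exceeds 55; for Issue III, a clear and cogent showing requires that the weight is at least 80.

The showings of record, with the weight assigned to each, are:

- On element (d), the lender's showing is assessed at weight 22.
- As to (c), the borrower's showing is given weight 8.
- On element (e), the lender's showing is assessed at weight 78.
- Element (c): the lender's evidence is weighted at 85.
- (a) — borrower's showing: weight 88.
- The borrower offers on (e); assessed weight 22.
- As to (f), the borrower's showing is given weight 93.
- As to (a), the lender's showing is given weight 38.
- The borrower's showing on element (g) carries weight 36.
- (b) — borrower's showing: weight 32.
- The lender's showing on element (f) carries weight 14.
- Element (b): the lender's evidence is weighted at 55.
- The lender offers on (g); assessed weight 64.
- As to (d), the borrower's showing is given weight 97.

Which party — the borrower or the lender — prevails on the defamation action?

— Issue I —
Stage I.1 (borrower, the preponderance of the evidence, weight exceeds 49): (a) net 88−38=50 > 49 — meets.
  All elements met. The burden passes to the lender.
Stage I.2 (lender, a prima facie showing, weight exceeds 21): (b) net 55−32=23 > 21 — meets.
  Stage I.2 is satisfied; the lender continues to bear the burden.
Stage I.3 (lender, a clear and cogent showing, weight exceeds 73): (c) net 85−8=77 > 73 — meets.
  The lender carries the last stage.
With every stage satisfied, the lender prevails on this issue.
— Issue II —
Stage II.1 (borrower, a clear and cogent showing, weight is at least 73): (d) net 97−22=75 ≥ 73 — meets.
  Stage II.1 is satisfied; the onus moves to the lender.
Stage II.2 (lender, the balance of probabilities, weight exceeds 55): (e) net 78−22=56 > 55 — meets.
  The lender carries the last stage.
With every stage satisfied, the lender prevails on this issue.
— Issue III —
Stage III.1 (borrower, a clear and cogent showing, weight is at least 80): (f) net 93−14=79 < 80 — fails.
  Stage III.1 not carried; the borrower fails its burden.
So the lender prevails on this issue.
Per-issue: Issue I → lender; Issue II → lender; Issue III → lender. The borrower must prevail on a majority of issues; overall, the lender prevails.

lender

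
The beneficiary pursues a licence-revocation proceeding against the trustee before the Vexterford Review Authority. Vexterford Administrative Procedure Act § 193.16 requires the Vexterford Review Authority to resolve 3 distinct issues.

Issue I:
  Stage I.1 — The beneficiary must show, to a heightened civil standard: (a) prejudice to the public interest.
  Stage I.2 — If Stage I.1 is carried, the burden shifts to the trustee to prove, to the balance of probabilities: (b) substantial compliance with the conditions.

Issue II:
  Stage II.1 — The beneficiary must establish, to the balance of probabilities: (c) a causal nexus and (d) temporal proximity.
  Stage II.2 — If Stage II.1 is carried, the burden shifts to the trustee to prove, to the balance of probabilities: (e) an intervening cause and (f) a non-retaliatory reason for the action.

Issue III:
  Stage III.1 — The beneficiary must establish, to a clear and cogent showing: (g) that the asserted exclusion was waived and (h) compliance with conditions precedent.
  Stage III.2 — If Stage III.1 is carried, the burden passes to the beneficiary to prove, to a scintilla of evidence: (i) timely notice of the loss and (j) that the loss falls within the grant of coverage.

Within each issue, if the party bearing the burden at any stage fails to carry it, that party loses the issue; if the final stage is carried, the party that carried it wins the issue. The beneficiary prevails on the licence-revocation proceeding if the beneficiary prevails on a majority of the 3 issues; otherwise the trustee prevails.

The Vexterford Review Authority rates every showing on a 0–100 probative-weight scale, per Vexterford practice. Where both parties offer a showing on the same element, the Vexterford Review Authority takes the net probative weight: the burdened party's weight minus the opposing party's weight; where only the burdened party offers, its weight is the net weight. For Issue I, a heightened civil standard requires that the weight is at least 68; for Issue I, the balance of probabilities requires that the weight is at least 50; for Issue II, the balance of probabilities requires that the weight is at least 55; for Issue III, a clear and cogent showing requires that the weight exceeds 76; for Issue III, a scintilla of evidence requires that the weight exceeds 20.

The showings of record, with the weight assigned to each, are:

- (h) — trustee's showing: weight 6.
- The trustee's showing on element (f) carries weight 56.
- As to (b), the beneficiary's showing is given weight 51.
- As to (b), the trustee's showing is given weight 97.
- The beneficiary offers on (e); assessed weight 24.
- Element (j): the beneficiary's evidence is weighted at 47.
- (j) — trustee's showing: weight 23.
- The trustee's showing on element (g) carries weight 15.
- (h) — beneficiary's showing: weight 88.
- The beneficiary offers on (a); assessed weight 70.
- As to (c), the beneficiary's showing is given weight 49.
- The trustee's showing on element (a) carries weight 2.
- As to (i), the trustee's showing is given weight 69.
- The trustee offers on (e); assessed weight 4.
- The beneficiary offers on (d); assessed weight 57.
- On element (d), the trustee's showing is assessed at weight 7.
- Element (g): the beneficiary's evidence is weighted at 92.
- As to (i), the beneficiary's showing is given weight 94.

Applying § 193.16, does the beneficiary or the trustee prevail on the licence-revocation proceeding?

— Issue I —
At Stage I.1 the beneficiary must meet a heightened civil standard (weight is at least 68): on (a) the weight is 70 less the opposing 2 gives net 68, which does reach 68, so (a) meets the standard.
  Stage I.1 is satisfied; the onus moves to the trustee.
At Stage I.2 the trustee must meet the balance of probabilities (weight is at least 50): on (b) the weight is 97 less the opposing 51 gives net 46, which does not reach 50, so (b) does not meet the standard.
  Stage I.2 not carried; the trustee fails its burden.
So the beneficiary prevails on this issue.
— Issue II —
At Stage II.1 the beneficiary must meet the balance of probabilities (weight is at least 55): on (c) the weight is 49, which does not reach 55, so (c) does not meet the standard; on (d) the weight is 57 less the opposing 7 gives net 50, which does not reach 55, so (d) does not meet the standard.
  Stage II.1 not carried; the beneficiary fails its burden.
The analysis ends at Stage II.1; the trustee prevails on this issue.
— Issue III —
Stage III.1 (beneficiary, a clear and cogent showing, weight exceeds 76): (g) net 92−15=77 > 76 — meets; (h) net 88−6=82 > 76 — meets.
  Stage III.1 is satisfied; the beneficiary continues to bear the burden.
Stage III.2 (beneficiary, a scintilla of evidence, weight exceeds 20): (i) net 94−69=25 > 20 — meets; (j) net 47−23=24 > 20 — meets.
  The beneficiary carries the last stage.
Every stage carried; the beneficiary prevails on this issue.
Per-issue: Issue I → beneficiary; Issue II → trustee; Issue III → beneficiary. The beneficiary must prevail on a majority of issues; overall, the beneficiary prevails.

beneficiary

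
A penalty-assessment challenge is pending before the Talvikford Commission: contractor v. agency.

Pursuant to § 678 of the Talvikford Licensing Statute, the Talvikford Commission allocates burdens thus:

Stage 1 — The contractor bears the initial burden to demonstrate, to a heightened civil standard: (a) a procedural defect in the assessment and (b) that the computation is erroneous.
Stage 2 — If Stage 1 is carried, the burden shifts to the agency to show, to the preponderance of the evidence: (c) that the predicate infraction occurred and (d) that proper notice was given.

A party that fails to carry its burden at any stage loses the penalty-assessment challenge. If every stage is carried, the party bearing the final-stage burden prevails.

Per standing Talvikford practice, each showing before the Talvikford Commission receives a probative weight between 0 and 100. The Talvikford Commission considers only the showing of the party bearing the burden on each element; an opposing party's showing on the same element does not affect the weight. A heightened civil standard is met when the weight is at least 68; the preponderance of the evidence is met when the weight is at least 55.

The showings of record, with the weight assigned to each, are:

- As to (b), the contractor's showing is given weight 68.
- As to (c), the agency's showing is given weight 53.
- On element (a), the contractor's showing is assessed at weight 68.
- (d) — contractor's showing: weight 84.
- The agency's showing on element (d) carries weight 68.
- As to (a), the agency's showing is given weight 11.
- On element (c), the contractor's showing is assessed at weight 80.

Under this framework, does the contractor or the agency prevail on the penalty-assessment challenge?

contractor

Stage 1 — burden on contractor; standard: a heightened civil standard (weight is at least 68).
    (a): 68 (agency's 11 disregarded) ≥ 68 [met]
    (b): 68 ≥ 68 [met]
  Stage 1 is satisfied; the onus moves to the agency.
Stage 2 — burden on agency; standard: the preponderance of the evidence (weight is at least 55).
    (c): 53 (contractor's 80 disregarded) < 55 [not met]
    (d): 68 (contractor's 84 disregarded) ≥ 55 [met]
  Not every element is met, so the agency fails to carry Stage 2.
The contractor prevails.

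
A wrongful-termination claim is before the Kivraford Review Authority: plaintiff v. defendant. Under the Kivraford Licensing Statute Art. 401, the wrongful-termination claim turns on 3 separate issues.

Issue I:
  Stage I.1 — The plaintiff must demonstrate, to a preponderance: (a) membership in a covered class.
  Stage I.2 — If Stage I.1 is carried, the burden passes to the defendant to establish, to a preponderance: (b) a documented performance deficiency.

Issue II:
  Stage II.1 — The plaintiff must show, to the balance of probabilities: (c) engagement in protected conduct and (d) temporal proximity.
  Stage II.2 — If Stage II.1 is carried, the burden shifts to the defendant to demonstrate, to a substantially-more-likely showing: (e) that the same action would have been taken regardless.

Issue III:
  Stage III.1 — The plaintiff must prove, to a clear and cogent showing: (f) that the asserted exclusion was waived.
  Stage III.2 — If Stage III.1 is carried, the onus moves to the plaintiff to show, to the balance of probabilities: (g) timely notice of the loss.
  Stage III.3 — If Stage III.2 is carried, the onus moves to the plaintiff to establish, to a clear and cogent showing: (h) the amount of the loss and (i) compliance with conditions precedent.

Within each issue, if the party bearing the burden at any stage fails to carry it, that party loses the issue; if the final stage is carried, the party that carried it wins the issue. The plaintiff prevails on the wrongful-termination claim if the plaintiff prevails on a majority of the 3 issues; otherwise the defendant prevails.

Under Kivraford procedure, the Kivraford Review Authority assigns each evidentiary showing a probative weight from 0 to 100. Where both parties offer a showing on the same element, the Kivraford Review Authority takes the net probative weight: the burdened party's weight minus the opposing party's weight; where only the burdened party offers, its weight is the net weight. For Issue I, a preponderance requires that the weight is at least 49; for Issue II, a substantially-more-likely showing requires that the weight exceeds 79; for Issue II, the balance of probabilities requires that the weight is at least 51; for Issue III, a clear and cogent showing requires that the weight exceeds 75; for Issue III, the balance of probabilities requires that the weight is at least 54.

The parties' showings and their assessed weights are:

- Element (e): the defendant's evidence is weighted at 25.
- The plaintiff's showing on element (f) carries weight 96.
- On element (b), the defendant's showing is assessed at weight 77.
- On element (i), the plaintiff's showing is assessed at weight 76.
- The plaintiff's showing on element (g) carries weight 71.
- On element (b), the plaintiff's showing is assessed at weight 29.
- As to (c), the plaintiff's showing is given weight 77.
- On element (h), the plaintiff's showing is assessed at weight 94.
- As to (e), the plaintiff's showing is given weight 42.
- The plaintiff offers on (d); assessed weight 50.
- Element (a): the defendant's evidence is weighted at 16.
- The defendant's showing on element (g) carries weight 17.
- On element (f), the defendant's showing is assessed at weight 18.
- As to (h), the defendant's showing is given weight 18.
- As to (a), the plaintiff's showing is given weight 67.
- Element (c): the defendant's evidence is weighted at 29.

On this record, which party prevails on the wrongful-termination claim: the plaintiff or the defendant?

— Issue I —
Stage I.1 — burden on plaintiff; standard: a preponderance (weight is at least 49).
    (a): 67 − 16 = 51 ≥ 49 [met]
  All elements met. The burden passes to the defendant.
Stage I.2 — burden on defendant; standard: a preponderance (weight is at least 49).
    (b): 77 − 29 = 48 < 49 [not met]
  Not every element is met, so the defendant fails to carry Stage I.2.
So the plaintiff prevails on this issue.
— Issue II —
Stage II.1 (plaintiff, the balance of probabilities, weight is at least 51): (c) net 77−29=48 < 51 — fails; (d) 50 < 51 — fails.
  The plaintiff does not carry Stage II.1.
So the defendant prevails on this issue.
— Issue III —
Stage III.1 — burden on plaintiff; standard: a clear and cogent showing (weight exceeds 75).
    (f): 96 − 18 = 78 > 75 [met]
  All elements met. The plaintiff retains the burden for Stage III.2.
Stage III.2 — burden on plaintiff; standard: the balance of probabilities (weight is at least 54).
    (g): 71 − 17 = 54 ≥ 54 [met]
  All elements met. The plaintiff retains the burden for Stage III.3.
Stage III.3 — burden on plaintiff; standard: a clear and cogent showing (weight exceeds 75).
    (h): 94 − 18 = 76 > 75 [met]
    (i): 76 > 75 [met]
  Stage III.3 carried; the final stage is satisfied.
Every stage carried; the plaintiff prevails on this issue.
Per-issue: Issue I → plaintiff; Issue II → defendant; Issue III → plaintiff. The plaintiff must prevail on a majority of issues; overall, the plaintiff prevails.

plaintiff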